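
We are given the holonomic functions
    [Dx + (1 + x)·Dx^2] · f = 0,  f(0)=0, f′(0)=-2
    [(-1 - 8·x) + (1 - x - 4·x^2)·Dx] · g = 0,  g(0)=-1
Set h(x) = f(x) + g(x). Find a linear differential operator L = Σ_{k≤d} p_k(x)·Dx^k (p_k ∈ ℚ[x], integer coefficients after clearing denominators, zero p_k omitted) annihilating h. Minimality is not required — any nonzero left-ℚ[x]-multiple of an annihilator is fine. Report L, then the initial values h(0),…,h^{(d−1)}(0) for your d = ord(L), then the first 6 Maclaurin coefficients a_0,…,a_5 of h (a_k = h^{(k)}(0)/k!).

L = (-74 - 562·x - 1120·x^2 - 1728·x^3 - 768·x^4)·Dx + (-52 - 576·x - 1636·x^2 - 3264·x^3 - 3488·x^4 - 1280·x^5)·Dx^2 + (11 + 41·x + 53·x^2 - 185·x^3 - 704·x^4 - 752·x^5 - 256·x^6)·Dx^3  (order 3).
h: a_k = -1, -3, -4, -29/3, -57/2, -327/5, …
ICs: h(0) = -1, h′(0) = -3, h′′(0) = -8.

f: a_k = 0, -2, 1, -2/3, 1/2, -2/5, …
g: a_k = -1, -1, -5, -9, -29, -65, …
h₀=f+g: left-lcm gives L₀, ord ≤ 3.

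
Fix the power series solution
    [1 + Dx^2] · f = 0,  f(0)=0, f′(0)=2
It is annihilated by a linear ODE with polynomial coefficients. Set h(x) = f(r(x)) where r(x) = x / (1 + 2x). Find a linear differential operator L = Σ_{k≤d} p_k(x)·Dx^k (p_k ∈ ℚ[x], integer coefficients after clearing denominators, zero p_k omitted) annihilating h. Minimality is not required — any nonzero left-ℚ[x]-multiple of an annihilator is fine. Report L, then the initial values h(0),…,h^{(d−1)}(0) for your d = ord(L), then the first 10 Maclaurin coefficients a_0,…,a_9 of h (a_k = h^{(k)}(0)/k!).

L = 1 + (4 + 24·x + 48·x^2 + 32·x^3)·Dx + (1 + 8·x + 24·x^2 + 32·x^3 + 16·x^4)·Dx^2  (order 2).
h: a_k = 0, 2, -4, 23/3, -14, 1441/60, -75/2, 123479/2520, -6599/180, -12104063/181440, …
ICs: h(0) = 0, h′(0) = 2.

f: a_k = 0, 2, 0, -1/3, 0, 1/60, 0, -1/2520, 0, 1/181440, …
h₀=f(r): pull back L_f along r ⇒ L₀.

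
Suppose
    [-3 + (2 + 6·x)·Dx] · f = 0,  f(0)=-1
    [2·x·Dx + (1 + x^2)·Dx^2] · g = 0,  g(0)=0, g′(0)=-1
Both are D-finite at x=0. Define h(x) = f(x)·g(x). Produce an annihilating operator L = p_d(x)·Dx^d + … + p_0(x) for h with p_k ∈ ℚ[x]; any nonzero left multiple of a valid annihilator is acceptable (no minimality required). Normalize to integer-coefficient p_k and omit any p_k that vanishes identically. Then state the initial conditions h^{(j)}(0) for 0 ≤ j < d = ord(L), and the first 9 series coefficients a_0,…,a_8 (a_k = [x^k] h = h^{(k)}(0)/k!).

f: a_k = -1, -3/2, 9/8, -27/16, 405/128, -1701/256, 15309/1024, -72171/2048, 2814669/32768, …
g: a_k = 0, -1, 0, 1/3, 0, -1/5, 0, 1/7, 0, …
Product ⇒ symmetric product L₀, ord ≤ 2.
L = (27 - 12·x - 9·x^2) + (-12 - 28·x + 36·x^2 + 36·x^3)·Dx + (4 + 24·x + 40·x^2 + 24·x^3 + 36·x^4)·Dx^2  (order 2).
h: a_k = 0, 1, 3/2, -35/24, 19/16, -1657/640, 8169/1280, -511199/35840, 2376057/71680, …
ICs: h(0) = 0, h′(0) = 1.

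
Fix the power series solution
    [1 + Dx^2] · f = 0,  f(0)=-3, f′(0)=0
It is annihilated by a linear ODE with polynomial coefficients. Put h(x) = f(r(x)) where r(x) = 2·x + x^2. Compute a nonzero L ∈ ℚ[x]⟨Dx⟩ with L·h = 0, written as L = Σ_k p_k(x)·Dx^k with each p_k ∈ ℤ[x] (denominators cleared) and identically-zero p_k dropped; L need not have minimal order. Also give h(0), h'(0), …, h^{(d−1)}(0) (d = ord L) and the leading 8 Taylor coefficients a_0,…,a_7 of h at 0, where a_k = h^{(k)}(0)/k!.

L = (4 + 12·x + 12·x^2 + 4·x^3) - Dx + (1 + x)·Dx^2  (order 2).
h: a_k = -3, 0, 6, 6, -1/2, -4, -41/15, -1/5, …
ICs: h(0) = -3, h′(0) = 0.

f: a_k = -3, 0, 3/2, 0, -1/8, 0, 1/240, 0, …
Change of var in L_f (x↦r) gives L₀.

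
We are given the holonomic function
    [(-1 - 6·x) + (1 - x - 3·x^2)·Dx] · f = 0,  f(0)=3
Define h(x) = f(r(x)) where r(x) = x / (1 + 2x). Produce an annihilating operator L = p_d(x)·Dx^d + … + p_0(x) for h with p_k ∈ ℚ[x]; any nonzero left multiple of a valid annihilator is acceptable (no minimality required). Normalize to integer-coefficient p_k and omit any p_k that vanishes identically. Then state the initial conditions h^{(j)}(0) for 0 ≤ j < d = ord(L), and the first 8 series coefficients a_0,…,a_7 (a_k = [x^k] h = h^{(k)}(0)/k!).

L = (1 + 8·x) + (-1 - 5·x - 5·x^2 + 2·x^3)·Dx  (order 1).
h: a_k = 3, 3, 6, -15, 51, -168, 555, -1833, …
ICs: h(0) = 3.

f: a_k = 3, 3, 12, 21, 57, 120, 291, 651, …
Change of var in L_f (x↦r) gives L₀.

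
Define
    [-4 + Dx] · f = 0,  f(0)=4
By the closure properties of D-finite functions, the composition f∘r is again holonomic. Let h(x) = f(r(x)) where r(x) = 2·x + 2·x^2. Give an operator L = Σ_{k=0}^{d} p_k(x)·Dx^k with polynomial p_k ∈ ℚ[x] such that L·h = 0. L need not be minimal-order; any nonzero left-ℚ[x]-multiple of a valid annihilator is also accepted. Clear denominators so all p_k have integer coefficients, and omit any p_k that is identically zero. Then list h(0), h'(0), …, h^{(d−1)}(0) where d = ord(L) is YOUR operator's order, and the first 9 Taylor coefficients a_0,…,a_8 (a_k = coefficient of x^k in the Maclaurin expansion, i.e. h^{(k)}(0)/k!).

f: a_k = 4, 16, 32, 128/3, 128/3, 512/15, 1024/45, 4096/315, 2048/315, …
f∘r: x↦r, Dx↦Dx/r' in L_f ⇒ L₀.
L = (-8 - 16·x) + Dx  (order 1).
h: a_k = 4, 32, 160, 1792/3, 5504/3, 72704/15, 510976/45, 1515520/63, 14731264/315, …
ICs: h(0) = 4.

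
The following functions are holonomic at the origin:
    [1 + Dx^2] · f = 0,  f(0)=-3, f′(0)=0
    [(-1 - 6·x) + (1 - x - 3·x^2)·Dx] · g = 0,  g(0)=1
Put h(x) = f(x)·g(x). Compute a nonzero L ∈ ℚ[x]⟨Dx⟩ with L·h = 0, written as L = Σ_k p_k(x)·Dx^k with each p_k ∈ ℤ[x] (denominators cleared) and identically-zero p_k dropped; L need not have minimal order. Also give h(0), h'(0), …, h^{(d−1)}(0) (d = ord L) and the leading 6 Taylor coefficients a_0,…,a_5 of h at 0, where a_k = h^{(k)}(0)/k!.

f: a_k = -3, 0, 3/2, 0, -1/8, 0, …
g: a_k = 1, 1, 4, 7, 19, 40, …
h₀=f·g: eliminate ⇒ L₀, order ≤ 2·1.
L = (5 + x + 3·x^2) + (2 + 12·x)·Dx + (-1 + x + 3·x^2)·Dx^2  (order 2).
h: a_k = -3, -3, -21/2, -39/2, -409/8, -877/8, …
ICs: h(0) = -3, h′(0) = -3.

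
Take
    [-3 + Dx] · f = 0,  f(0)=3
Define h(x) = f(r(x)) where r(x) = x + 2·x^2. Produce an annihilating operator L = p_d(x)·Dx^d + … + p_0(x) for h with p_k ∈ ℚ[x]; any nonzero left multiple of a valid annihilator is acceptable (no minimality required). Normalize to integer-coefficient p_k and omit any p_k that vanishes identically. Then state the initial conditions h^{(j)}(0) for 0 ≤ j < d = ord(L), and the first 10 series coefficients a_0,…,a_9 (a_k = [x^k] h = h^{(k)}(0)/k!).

f: a_k = 3, 9, 27/2, 27/2, 81/8, 243/40, 243/80, 729/560, 2187/4480, 729/4480, …
h₀=f(r): pull back L_f along r ⇒ L₀.
L = (-3 - 12·x) + Dx  (order 1).
h: a_k = 3, 9, 63/2, 135/2, 1161/8, 9963/40, 33183/80, 338661/560, 760671/896, 697167/640, …
ICs: h(0) = 3.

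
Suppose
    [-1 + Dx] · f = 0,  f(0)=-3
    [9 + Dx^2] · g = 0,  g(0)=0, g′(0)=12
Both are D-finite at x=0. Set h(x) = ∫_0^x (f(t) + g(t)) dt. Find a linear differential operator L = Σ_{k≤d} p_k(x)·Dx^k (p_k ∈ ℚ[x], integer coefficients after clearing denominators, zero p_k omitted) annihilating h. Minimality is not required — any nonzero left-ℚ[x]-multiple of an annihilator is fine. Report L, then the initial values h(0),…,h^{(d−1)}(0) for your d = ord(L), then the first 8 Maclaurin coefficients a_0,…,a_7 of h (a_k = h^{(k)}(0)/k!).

L = -9·Dx + 9·Dx^2 - Dx^3 + Dx^4  (order 4).
h: a_k = 0, -3, 9/2, -1/2, -37/8, -1/40, 323/240, -1/1680, …
ICs: h(0) = 0, h′(0) = -3, h′′(0) = 9, h′′′(0) = -3.

f: a_k = -3, -3, -3/2, -1/2, -1/8, -1/40, -1/240, -1/1680, …
g: a_k = 0, 12, 0, -18, 0, 81/10, 0, -243/140, …
Sum ⇒ L₀ = lclm(L_f,L_g) in ℚ(x)⟨Dx⟩.
∫: right-multiply L₀ by Dx.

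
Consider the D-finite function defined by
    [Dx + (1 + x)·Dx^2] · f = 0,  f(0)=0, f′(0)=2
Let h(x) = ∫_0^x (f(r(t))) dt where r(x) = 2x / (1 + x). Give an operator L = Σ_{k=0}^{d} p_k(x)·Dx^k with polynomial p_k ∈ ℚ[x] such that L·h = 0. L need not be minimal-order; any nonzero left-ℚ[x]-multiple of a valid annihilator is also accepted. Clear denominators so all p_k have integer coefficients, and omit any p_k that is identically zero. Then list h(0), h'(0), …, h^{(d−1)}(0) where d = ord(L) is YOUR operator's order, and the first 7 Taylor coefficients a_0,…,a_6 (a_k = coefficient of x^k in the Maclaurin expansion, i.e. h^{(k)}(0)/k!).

L = (4 + 6·x)·Dx^2 + (1 + 4·x + 3·x^2)·Dx^3  (order 3).
h: a_k = 0, 0, 2, -8/3, 13/3, -8, 242/15, …
ICs: h(0) = 0, h′(0) = 0, h′′(0) = 4.

f: a_k = 0, 2, -1, 2/3, -1/2, 2/5, -1/3, …
Substitute x→r, Dx→(1/r')Dx; clear ⇒ L₀.
∫: right-multiply L₀ by Dx.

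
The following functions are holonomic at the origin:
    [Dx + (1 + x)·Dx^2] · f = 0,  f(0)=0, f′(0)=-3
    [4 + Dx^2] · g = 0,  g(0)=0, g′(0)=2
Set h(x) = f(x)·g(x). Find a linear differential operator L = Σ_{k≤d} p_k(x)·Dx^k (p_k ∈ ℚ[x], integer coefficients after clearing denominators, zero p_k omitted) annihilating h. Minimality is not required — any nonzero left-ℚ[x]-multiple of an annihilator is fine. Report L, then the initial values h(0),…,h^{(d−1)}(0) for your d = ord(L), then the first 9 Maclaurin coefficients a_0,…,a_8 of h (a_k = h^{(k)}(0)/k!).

L = (168 + 864·x + 1456·x^2 + 1024·x^3 + 256·x^4) + (112 + 368·x + 384·x^2 + 128·x^3)·Dx + (102 + 464·x + 744·x^2 + 512·x^3 + 128·x^4)·Dx^2 + (28 + 92·x + 96·x^2 + 32·x^3)·Dx^3 + (15 + 62·x + 95·x^2 + 64·x^3 + 16·x^4)·Dx^4  (order 4).
h: a_k = 0, 0, -6, 3, 2, -1/2, -2/3, 2/5, -26/105, …
ICs: h(0) = 0, h′(0) = 0, h′′(0) = -12, h′′′(0) = 18.

f: a_k = 0, -3, 3/2, -1, 3/4, -3/5, 1/2, -3/7, 3/8, …
g: a_k = 0, 2, 0, -4/3, 0, 4/15, 0, -8/315, 0, …
Sym-product of L_f,L_g gives L₀ (≤ ord 4).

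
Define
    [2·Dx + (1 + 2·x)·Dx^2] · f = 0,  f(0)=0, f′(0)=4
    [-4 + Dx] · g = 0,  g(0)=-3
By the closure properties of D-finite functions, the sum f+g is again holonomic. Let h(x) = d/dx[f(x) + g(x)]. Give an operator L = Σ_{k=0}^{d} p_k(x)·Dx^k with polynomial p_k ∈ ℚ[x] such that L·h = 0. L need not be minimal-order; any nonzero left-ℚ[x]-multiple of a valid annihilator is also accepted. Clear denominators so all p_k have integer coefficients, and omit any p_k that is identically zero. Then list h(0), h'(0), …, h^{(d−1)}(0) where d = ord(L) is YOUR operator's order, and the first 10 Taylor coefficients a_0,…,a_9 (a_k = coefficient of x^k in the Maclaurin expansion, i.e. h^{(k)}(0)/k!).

L = (-32 - 32·x) + (-4 - 32·x - 32·x^2)·Dx + (3 + 10·x + 8·x^2)·Dx^2  (order 2).
h: a_k = -8, -56, -80, -160, -64, -1152/5, 2816/15, -57856/105, 105472/105, -1943552/945, …
ICs: h(0) = -8, h′(0) = -56.

f: a_k = 0, 4, -4, 16/3, -8, 64/5, -64/3, 256/7, -64, 1024/9, …
g: a_k = -3, -12, -24, -32, -32, -128/5, -256/15, -1024/105, -512/105, -2048/945, …
h₀=f+g: left-lcm gives L₀, ord ≤ 3.
h=h₀': d/dx-closure on L₀ ⇒ L.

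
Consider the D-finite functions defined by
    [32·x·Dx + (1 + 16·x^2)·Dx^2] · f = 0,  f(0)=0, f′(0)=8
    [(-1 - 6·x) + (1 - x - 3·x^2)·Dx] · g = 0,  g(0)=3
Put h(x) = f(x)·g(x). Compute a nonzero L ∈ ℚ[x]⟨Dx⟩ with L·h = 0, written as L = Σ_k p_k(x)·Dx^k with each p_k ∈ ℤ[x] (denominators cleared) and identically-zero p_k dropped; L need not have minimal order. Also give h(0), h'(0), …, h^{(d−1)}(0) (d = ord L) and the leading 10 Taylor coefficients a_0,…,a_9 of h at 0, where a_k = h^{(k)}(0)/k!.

L = (6 + 32·x + 288·x^2) + (2 - 20·x + 64·x^2 + 288·x^3)·Dx + (-1 + x - 13·x^2 + 16·x^3 + 48·x^4)·Dx^2  (order 2).
h: a_k = 0, 24, 24, -32, 40, 5864/5, 6464/5, -323128/35, -187384/35, 14879776/105, …
ICs: h(0) = 0, h′(0) = 24.

f: a_k = 0, 8, 0, -128/3, 0, 2048/5, 0, -32768/7, 0, 524288/9, …
g: a_k = 3, 3, 12, 21, 57, 120, 291, 651, 1524, 3477, …
h₀=f·g: eliminate ⇒ L₀, order ≤ 2·1.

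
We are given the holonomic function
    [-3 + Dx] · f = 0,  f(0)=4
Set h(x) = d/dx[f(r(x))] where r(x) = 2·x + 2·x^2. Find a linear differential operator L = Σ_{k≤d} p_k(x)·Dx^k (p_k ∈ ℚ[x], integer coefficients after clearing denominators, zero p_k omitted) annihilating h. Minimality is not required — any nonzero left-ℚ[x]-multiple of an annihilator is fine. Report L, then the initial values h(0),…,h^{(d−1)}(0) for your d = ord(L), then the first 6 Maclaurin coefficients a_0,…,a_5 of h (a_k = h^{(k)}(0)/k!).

L = (8 + 24·x + 24·x^2) + (-1 - 2·x)·Dx  (order 1).
h: a_k = 24, 192, 864, 2880, 7776, 89856/5, …
ICs: h(0) = 24.

f: a_k = 4, 12, 18, 18, 27/2, 81/10, …
L₀ from L_f via x↦r, Dx↦r'^{-1}Dx.
h₀' ⇒ L via d/dx closure of L₀.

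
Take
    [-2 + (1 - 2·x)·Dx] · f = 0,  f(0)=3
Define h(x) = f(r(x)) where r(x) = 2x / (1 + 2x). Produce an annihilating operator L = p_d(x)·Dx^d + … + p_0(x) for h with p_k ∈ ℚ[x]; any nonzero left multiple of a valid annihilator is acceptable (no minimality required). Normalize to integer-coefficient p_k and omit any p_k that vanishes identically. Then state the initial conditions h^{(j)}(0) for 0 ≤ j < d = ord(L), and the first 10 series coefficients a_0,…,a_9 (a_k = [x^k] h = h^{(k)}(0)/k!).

f: a_k = 3, 6, 12, 24, 48, 96, 192, 384, 768, 1536, …
h₀=f(r): pull back L_f along r ⇒ L₀.
L = 4 + (-1 + 4·x^2)·Dx  (order 1).
h: a_k = 3, 12, 24, 48, 96, 192, 384, 768, 1536, 3072, …
ICs: h(0) = 3.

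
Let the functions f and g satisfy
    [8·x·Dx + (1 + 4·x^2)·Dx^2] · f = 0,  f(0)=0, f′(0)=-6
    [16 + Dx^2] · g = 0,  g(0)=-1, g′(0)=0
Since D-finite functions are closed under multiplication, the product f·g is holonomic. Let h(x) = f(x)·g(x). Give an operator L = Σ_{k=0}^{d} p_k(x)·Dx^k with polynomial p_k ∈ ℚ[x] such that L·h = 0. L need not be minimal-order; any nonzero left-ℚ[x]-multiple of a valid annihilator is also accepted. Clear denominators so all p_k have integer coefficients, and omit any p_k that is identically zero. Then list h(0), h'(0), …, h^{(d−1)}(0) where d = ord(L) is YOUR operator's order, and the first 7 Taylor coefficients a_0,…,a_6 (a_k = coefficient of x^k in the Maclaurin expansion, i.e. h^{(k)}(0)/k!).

L = (2560 + 29696·x^2 + 118784·x^4 + 262144·x^6 + 262144·x^8) + (1536·x + 14336·x^3 + 49152·x^5 + 65536·x^7)·Dx + (240 + 3008·x^2 + 13824·x^4 + 32768·x^6 + 32768·x^8)·Dx^2 + (96·x + 896·x^3 + 3072·x^5 + 4096·x^7)·Dx^3 + (5 + 72·x^2 + 400·x^4 + 1024·x^6 + 1024·x^8)·Dx^4  (order 4).
h: a_k = 0, 6, 0, -56, 0, 736/5, 0, …
ICs: h(0) = 0, h′(0) = 6, h′′(0) = 0, h′′′(0) = -336.

f: a_k = 0, -6, 0, 8, 0, -96/5, 0, …
g: a_k = -1, 0, 8, 0, -32/3, 0, 256/45, …
Sym-product of L_f,L_g gives L₀ (≤ ord 4).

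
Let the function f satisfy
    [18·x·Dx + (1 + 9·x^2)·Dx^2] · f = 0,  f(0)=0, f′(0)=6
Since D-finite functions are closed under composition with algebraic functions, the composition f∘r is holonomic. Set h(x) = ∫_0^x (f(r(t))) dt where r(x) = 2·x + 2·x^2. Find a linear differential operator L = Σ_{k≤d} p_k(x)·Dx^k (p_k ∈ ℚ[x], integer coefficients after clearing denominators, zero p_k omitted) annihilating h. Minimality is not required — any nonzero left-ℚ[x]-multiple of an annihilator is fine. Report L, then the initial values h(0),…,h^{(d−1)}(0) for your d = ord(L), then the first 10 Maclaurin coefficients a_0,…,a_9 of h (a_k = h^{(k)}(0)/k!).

L = (-2 + 72·x + 288·x^2 + 432·x^3 + 216·x^4)·Dx^2 + (1 + 2·x + 36·x^2 + 144·x^3 + 180·x^4 + 72·x^5)·Dx^3  (order 3).
h: a_k = 0, 0, 6, 4, -36, -432/5, 2232/5, 15408/7, -42768/7, -58752, …
ICs: h(0) = 0, h′(0) = 0, h′′(0) = 12.

f: a_k = 0, 6, 0, -18, 0, 486/5, 0, -4374/7, 0, 4374, …
h₀=f(r): pull back L_f along r ⇒ L₀.
h=∫₀ˣh₀: take L = L₀·Dx.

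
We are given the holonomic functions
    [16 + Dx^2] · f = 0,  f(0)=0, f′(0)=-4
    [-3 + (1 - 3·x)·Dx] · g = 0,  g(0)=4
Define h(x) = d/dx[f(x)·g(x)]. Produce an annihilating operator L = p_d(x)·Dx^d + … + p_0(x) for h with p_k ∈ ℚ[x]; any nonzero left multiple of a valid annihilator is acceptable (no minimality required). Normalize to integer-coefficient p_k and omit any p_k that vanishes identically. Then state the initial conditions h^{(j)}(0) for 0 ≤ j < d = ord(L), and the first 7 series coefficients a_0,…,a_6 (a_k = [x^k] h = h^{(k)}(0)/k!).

f: a_k = 0, -4, 0, 32/3, 0, -128/15, 0, …
g: a_k = 4, 12, 36, 108, 324, 972, 2916, …
L₀ := L_f ⊗_s L_g (sym. prod.), ord ≤ 2.
Differentiate: ansatz ord ≤ ord L₀ ⇒ L.
L = (-2 - 96·x + 144·x^2) + (-6 + 18·x)·Dx + (1 - 6·x + 9·x^2)·Dx^2  (order 2).
h: a_k = -16, -96, -304, -1216, -14192/3, -85152/5, -2678192/45, …
ICs: h(0) = -16, h′(0) = -96.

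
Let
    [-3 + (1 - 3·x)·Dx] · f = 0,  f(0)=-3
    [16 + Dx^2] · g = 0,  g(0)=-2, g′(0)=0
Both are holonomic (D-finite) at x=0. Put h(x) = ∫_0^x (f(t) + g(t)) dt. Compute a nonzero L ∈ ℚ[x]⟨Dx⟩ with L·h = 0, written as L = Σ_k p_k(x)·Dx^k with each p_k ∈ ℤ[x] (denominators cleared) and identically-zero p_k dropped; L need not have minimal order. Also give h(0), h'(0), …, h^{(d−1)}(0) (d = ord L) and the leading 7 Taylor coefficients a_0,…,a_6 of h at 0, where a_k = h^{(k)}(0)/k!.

L = (1680 - 2304·x + 3456·x^2)·Dx + (-272 + 1584·x - 3456·x^2 + 3456·x^3)·Dx^2 + (105 - 144·x + 216·x^2)·Dx^3 + (-17 + 99·x - 216·x^2 + 216·x^3)·Dx^4  (order 4).
h: a_k = 0, -5, -9/2, -11/3, -81/4, -793/15, -243/2, …
ICs: h(0) = 0, h′(0) = -5, h′′(0) = -9, h′′′(0) = -22.

f: a_k = -3, -9, -27, -81, -243, -729, -2187, …
g: a_k = -2, 0, 16, 0, -64/3, 0, 512/45, …
f+g: L₀ = lclm(L_f,L_g), ord ≤ 1+2.
h=∫h₀ ⇒ L = L₀·Dx.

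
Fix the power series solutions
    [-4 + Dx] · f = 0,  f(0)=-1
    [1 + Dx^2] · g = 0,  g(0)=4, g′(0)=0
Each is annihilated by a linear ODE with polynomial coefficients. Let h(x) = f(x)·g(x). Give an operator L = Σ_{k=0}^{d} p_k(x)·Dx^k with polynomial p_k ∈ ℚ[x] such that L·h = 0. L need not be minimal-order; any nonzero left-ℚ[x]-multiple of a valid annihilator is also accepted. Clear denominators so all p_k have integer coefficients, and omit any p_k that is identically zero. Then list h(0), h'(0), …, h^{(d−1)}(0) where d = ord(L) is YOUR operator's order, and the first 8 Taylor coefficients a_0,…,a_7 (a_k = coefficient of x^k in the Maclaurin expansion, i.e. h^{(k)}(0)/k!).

f: a_k = -1, -4, -8, -32/3, -32/3, -128/15, -256/45, -1024/315, …
g: a_k = 4, 0, -2, 0, 1/6, 0, -1/180, 0, …
L₀ := L_f ⊗_s L_g (sym. prod.), ord ≤ 2.
L = 17 - 8·Dx + Dx^2  (order 2).
h: a_k = -4, -16, -30, -104/3, -161/6, -202/15, -11/4, 727/315, …
ICs: h(0) = -4, h′(0) = -16.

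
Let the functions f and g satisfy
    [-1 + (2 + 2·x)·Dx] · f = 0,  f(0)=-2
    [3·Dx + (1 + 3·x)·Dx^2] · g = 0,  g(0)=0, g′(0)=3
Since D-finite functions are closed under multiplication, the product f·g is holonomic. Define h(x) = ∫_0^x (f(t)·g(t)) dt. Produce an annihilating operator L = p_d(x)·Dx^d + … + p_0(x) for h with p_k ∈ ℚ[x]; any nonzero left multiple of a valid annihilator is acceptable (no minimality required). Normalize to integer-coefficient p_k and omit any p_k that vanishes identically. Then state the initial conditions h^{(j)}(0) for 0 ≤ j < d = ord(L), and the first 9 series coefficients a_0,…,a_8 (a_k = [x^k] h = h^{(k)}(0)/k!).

L = (-3 + 3·x)·Dx + (8 + 8·x)·Dx^2 + (4 + 20·x + 28·x^2 + 12·x^3)·Dx^3  (order 3).
h: a_k = 0, 0, -3, 2, -51/16, 6, -7883/640, 60063/2240, -8737857/143360, …
ICs: h(0) = 0, h′(0) = 0, h′′(0) = -6.

f: a_k = -2, -1, 1/4, -1/8, 5/64, -7/128, 21/512, -33/1024, 429/16384, …
g: a_k = 0, 3, -9/2, 9, -81/4, 243/5, -243/2, 2187/7, -6561/8, …
f·g: L₀ = L_f ⊗_s L_g, ord ≤ 1·2.
Integrate: L := L₀·Dx.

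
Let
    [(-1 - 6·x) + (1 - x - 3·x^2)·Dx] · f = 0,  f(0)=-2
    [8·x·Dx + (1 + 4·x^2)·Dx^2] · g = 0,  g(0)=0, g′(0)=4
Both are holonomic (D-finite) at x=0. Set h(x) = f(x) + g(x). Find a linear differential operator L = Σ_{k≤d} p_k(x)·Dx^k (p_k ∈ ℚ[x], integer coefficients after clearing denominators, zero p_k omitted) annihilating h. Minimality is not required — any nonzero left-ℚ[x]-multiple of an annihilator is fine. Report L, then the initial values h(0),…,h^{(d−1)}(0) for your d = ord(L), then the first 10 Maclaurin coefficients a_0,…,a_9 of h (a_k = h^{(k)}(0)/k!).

L = (-32 + 128·x + 1488·x^2 + 2880·x^3 + 8424·x^4 + 2592·x^6)·Dx + (25 + 160·x + 214·x^2 + 1188·x^3 + 2628·x^4 + 6264·x^5 + 432·x^6 + 2592·x^7)·Dx^2 + (-4 - 9·x - 54·x^2 + 66·x^3 + x^4 + 444·x^5 + 720·x^6 + 144·x^7 + 432·x^8)·Dx^3  (order 3).
h: a_k = -2, 2, -8, -58/3, -38, -336/5, -194, -3294/7, -1016, -19838/9, …
ICs: h(0) = -2, h′(0) = 2, h′′(0) = -16.

f: a_k = -2, -2, -8, -14, -38, -80, -194, -434, -1016, -2318, …
g: a_k = 0, 4, 0, -16/3, 0, 64/5, 0, -256/7, 0, 1024/9, …
L₀ := lclm(L_f,L_g); ord L₀ ≤ 1+2.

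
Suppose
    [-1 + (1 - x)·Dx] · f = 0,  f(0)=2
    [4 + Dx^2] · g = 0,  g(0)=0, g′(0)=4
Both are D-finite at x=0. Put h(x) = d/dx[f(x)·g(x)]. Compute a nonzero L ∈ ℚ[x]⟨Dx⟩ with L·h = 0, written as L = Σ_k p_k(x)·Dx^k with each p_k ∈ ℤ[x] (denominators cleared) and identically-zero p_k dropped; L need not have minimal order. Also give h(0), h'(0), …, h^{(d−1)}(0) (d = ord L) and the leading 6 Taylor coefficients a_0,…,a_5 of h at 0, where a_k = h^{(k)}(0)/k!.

f: a_k = 2, 2, 2, 2, 2, 2, …
g: a_k = 0, 4, 0, -8/3, 0, 8/15, …
Product ⇒ symmetric product L₀, ord ≤ 2.
h=h₀': d/dx-closure on L₀ ⇒ L.
L = (2 - 8·x + 4·x^2) + (-2 + 2·x)·Dx + (1 - 2·x + x^2)·Dx^2  (order 2).
h: a_k = 8, 16, 8, 32/3, 56/3, 112/5, …
ICs: h(0) = 8, h′(0) = 16.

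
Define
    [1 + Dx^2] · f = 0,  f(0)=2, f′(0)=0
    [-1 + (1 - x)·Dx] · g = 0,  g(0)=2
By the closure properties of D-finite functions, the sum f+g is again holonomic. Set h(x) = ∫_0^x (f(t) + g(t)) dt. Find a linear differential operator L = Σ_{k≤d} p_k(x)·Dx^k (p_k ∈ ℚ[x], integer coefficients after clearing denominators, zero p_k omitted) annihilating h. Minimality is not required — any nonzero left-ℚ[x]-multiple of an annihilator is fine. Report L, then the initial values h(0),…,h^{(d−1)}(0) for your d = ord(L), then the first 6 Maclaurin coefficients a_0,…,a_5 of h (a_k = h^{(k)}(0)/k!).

f: a_k = 2, 0, -1, 0, 1/12, 0, …
g: a_k = 2, 2, 2, 2, 2, 2, …
h₀=f+g: left-lcm gives L₀, ord ≤ 3.
h=∫₀ˣh₀: take L = L₀·Dx.
L = (-7 + 2·x - x^2)·Dx + (3 - 5·x + 3·x^2 - x^3)·Dx^2 + (-7 + 2·x - x^2)·Dx^3 + (3 - 5·x + 3·x^2 - x^3)·Dx^4  (order 4).
h: a_k = 0, 4, 1, 1/3, 1/2, 5/12, …
ICs: h(0) = 0, h′(0) = 4, h′′(0) = 2, h′′′(0) = 2.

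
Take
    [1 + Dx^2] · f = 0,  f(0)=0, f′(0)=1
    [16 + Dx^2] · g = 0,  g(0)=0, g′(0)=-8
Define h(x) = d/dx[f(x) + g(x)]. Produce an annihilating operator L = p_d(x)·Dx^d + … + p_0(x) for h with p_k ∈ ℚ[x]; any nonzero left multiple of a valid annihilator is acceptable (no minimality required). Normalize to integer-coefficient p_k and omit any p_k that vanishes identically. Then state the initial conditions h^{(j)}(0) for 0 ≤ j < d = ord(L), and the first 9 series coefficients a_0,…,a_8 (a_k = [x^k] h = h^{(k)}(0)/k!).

f: a_k = 0, 1, 0, -1/6, 0, 1/120, 0, -1/5040, 0, …
g: a_k = 0, -8, 0, 64/3, 0, -256/15, 0, 2048/315, 0, …
f+g: L₀ = lclm(L_f,L_g), ord ≤ 2+2.
h=h₀': d/dx-closure on L₀ ⇒ L.
L = 16 + 17·Dx^2 + Dx^4  (order 4).
h: a_k = -7, 0, 127/2, 0, -2047/24, 0, 32767/720, 0, -524287/40320, …
ICs: h(0) = -7, h′(0) = 0, h′′(0) = 127, h′′′(0) = 0.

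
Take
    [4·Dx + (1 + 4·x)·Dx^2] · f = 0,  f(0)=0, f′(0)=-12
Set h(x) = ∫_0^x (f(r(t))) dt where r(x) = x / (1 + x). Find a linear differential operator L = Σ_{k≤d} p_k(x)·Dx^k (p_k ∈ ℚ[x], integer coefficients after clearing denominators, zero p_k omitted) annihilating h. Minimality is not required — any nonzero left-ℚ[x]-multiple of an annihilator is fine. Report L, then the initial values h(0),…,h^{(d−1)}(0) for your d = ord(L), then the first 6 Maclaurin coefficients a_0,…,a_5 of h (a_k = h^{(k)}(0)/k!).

L = (6 + 10·x)·Dx^2 + (1 + 6·x + 5·x^2)·Dx^3  (order 3).
h: a_k = 0, 0, -6, 12, -31, 468/5, …
ICs: h(0) = 0, h′(0) = 0, h′′(0) = -12.

f: a_k = 0, -12, 24, -64, 192, -3072/5, …
h₀=f(r): pull back L_f along r ⇒ L₀.
∫: right-multiply L₀ by Dx.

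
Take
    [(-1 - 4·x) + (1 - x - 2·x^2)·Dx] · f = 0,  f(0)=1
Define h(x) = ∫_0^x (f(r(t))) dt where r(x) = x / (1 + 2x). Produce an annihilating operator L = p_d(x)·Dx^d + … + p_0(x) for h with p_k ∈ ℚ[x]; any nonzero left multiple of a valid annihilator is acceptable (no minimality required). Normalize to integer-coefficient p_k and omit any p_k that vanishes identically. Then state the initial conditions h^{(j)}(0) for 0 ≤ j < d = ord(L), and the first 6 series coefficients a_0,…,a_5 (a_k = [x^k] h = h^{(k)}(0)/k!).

f: a_k = 1, 1, 3, 5, 11, 21, …
f∘r: x↦r, Dx↦Dx/r' in L_f ⇒ L₀.
∫: right-multiply L₀ by Dx.
L = (-1 - 6·x)·Dx + (1 + 5·x + 6·x^2)·Dx^2  (order 2).
h: a_k = 0, 1, 1/2, 1/3, -3/4, 9/5, …
ICs: h(0) = 0, h′(0) = 1.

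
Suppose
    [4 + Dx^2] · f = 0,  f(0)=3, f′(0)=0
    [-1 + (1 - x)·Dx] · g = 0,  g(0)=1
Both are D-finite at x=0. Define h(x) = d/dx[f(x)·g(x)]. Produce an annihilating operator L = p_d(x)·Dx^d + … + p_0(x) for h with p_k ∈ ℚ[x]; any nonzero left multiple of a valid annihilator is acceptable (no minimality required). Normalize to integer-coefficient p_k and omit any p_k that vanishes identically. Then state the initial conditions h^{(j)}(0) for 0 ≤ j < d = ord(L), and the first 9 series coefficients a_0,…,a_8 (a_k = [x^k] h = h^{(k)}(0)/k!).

f: a_k = 3, 0, -6, 0, 2, 0, -4/15, 0, 2/105, …
g: a_k = 1, 1, 1, 1, 1, 1, 1, 1, 1, …
L₀ := L_f ⊗_s L_g (sym. prod.), ord ≤ 2.
Differentiate: ansatz ord ≤ ord L₀ ⇒ L.
L = (2 - 8·x + 4·x^2) + (-2 + 2·x)·Dx + (1 - 2·x + x^2)·Dx^2  (order 2).
h: a_k = 3, -6, -9, -4, -5, -38/5, -133/15, -1048/105, -393/35, …
ICs: h(0) = 3, h′(0) = -6.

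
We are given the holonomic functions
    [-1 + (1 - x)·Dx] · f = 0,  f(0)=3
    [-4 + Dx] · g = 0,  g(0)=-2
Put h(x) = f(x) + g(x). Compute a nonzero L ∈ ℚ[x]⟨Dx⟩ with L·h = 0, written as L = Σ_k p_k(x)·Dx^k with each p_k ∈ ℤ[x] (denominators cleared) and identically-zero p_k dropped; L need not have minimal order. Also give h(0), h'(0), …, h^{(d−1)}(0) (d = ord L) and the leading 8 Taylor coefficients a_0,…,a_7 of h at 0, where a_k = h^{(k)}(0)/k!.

L = (8 - 16·x) + (-14 + 32·x - 16·x^2)·Dx + (3 - 7·x + 4·x^2)·Dx^2  (order 2).
h: a_k = 1, -5, -13, -55/3, -55/3, -211/15, -377/45, -1103/315, …
ICs: h(0) = 1, h′(0) = -5.

f: a_k = 3, 3, 3, 3, 3, 3, 3, 3, …
g: a_k = -2, -8, -16, -64/3, -64/3, -256/15, -512/45, -2048/315, …
Sum ⇒ L₀ = lclm(L_f,L_g) in ℚ(x)⟨Dx⟩.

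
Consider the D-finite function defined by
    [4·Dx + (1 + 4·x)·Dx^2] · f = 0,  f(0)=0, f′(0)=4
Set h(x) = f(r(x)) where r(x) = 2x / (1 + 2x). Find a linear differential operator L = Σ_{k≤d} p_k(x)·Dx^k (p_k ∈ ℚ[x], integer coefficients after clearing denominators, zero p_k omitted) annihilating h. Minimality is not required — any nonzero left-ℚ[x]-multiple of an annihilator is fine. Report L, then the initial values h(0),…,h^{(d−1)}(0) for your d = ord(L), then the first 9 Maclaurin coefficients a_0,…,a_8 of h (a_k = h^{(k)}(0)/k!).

L = (12 + 40·x)·Dx + (1 + 12·x + 20·x^2)·Dx^2  (order 2).
h: a_k = 0, 8, -48, 992/3, -2496, 99968/5, -166656, 9999872/7, -12499968, …
ICs: h(0) = 0, h′(0) = 8.

f: a_k = 0, 4, -8, 64/3, -64, 1024/5, -2048/3, 16384/7, -8192, …
L₀ from L_f via x↦r, Dx↦r'^{-1}Dx.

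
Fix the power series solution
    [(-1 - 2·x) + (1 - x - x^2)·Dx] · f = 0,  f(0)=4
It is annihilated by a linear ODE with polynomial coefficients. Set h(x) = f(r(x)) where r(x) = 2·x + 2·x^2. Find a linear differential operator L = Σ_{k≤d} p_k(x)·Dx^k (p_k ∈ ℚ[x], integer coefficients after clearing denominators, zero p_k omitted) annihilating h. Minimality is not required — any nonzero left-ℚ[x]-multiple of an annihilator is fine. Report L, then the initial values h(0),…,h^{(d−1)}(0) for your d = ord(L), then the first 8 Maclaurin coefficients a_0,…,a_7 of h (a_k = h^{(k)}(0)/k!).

L = (2 + 12·x + 24·x^2 + 16·x^3) + (-1 + 2·x + 6·x^2 + 8·x^3 + 4·x^4)·Dx  (order 1).
h: a_k = 4, 8, 40, 160, 640, 2592, 10464, 42240, …
ICs: h(0) = 4.

f: a_k = 4, 4, 8, 12, 20, 32, 52, 84, …
h₀=f(r): pull back L_f along r ⇒ L₀.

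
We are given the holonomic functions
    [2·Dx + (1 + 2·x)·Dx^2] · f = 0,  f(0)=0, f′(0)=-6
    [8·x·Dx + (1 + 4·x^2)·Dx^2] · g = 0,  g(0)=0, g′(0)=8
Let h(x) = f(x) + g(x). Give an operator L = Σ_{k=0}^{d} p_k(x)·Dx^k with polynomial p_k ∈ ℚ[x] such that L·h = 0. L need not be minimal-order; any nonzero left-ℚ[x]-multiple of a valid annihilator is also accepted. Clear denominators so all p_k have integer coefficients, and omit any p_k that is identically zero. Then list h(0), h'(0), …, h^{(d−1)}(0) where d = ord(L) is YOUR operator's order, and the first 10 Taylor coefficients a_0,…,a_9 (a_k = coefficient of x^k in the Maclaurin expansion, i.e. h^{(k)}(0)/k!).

f: a_k = 0, -6, 6, -8, 12, -96/5, 32, -384/7, 96, -512/3, …
g: a_k = 0, 8, 0, -32/3, 0, 128/5, 0, -512/7, 0, 2048/9, …
Sum ⇒ L₀ = lclm(L_f,L_g) in ℚ(x)⟨Dx⟩.
L = (-8 - 48·x + 96·x^2 + 64·x^3)·Dx + (-8 - 16·x + 192·x^3 + 128·x^4)·Dx^2 + (-1 + 2·x + 8·x^2 + 16·x^3 + 48·x^4 + 32·x^5)·Dx^3  (order 3).
h: a_k = 0, 2, 6, -56/3, 12, 32/5, 32, -128, 96, 512/9, …
ICs: h(0) = 0, h′(0) = 2, h′′(0) = 12.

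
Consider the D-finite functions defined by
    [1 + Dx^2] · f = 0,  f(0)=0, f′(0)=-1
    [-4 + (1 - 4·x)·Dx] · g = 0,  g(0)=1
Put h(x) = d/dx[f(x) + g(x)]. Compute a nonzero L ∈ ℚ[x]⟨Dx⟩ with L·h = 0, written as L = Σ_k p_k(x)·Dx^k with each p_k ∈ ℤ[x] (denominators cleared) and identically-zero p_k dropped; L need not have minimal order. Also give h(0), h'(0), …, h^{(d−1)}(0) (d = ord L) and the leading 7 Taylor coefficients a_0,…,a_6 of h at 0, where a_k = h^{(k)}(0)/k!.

f: a_k = 0, -1, 0, 1/6, 0, -1/120, 0, …
g: a_k = 1, 4, 16, 64, 256, 1024, 4096, …
f+g: L₀ = lclm(L_f,L_g), ord ≤ 2+1.
h=h₀': d/dx-closure on L₀ ⇒ L.
L = (1544 - 64·x + 128·x^2) + (-97 + 396·x - 48·x^2 + 64·x^3)·Dx + (1544 - 64·x + 128·x^2)·Dx^2 + (-97 + 396·x - 48·x^2 + 64·x^3)·Dx^3  (order 3).
h: a_k = 3, 32, 385/2, 1024, 122879/24, 24576, 82575361/720, …
ICs: h(0) = 3, h′(0) = 32, h′′(0) = 385.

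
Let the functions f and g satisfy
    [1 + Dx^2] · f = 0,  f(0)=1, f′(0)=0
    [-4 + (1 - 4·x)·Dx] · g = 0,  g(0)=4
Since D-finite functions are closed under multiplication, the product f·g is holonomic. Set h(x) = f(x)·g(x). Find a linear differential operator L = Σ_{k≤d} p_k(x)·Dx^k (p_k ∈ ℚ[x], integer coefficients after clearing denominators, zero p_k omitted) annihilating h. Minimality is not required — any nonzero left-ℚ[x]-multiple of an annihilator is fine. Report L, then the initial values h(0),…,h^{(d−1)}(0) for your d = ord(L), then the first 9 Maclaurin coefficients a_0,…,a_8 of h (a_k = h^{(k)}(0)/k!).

f: a_k = 1, 0, -1/2, 0, 1/24, 0, -1/720, 0, 1/40320, …
g: a_k = 4, 16, 64, 256, 1024, 4096, 16384, 65536, 262144, …
L₀ := L_f ⊗_s L_g (sym. prod.), ord ≤ 2.
L = (-1 + 4·x) + 8·Dx + (-1 + 4·x)·Dx^2  (order 2).
h: a_k = 4, 16, 62, 248, 5953/6, 11906/3, 2857439/180, 2857439/45, 512053069/2016, …
ICs: h(0) = 4, h′(0) = 16.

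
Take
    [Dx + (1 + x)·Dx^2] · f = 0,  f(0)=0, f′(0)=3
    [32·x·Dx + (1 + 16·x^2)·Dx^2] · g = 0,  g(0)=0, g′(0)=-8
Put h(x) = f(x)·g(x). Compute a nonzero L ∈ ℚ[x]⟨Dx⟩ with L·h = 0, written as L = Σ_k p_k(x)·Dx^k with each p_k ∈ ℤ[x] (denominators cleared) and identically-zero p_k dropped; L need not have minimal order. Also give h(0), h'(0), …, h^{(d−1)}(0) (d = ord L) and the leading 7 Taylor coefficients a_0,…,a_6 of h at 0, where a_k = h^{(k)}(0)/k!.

f: a_k = 0, 3, -3/2, 1, -3/4, 3/5, -1/2, …
g: a_k = 0, -8, 0, 128/3, 0, -2048/5, 0, …
h₀=f·g: eliminate ⇒ L₀, order ≤ 2·2.
L = (4224 + 8384·x + 204800·x^2 + 531456·x^3 + 491520·x^4 + 212992·x^5 + 262144·x^7)·Dx + (4098 + 28864·x + 258368·x^2 + 1045504·x^3 + 1798144·x^4 + 1523712·x^5 + 573440·x^6 + 786432·x^7 + 917504·x^8)·Dx^2 + (132 + 8644·x + 37632·x^2 + 196032·x^3 + 614400·x^4 + 955392·x^5 + 786432·x^6 + 540672·x^7 + 786432·x^8 + 524288·x^9)·Dx^3 + (65 + 258·x + 2497·x^2 + 8576·x^3 + 30336·x^4 + 76800·x^5 + 118272·x^6 + 98304·x^7 + 98304·x^8 + 131072·x^9 + 65536·x^10)·Dx^4  (order 4).
h: a_k = 0, 0, -24, 12, 120, -58, -17864/15, …
ICs: h(0) = 0, h′(0) = 0, h′′(0) = -48, h′′′(0) = 72.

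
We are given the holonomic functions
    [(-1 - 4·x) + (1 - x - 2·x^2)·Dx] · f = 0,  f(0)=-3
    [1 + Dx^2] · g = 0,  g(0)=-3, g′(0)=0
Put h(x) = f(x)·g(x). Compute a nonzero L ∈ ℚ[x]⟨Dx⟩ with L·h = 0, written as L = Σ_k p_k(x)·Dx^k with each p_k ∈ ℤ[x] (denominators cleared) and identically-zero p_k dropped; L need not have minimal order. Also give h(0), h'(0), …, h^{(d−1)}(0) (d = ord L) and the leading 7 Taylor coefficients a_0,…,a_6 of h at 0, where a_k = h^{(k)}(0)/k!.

L = (3 + x + 2·x^2) + (2 + 8·x)·Dx + (-1 + x + 2·x^2)·Dx^2  (order 2).
h: a_k = 9, 9, 45/2, 81/2, 687/8, 1335/8, 27089/80, …
ICs: h(0) = 9, h′(0) = 9.

f: a_k = -3, -3, -9, -15, -33, -63, -129, …
g: a_k = -3, 0, 3/2, 0, -1/8, 0, 1/240, …
Product ⇒ symmetric product L₀, ord ≤ 2.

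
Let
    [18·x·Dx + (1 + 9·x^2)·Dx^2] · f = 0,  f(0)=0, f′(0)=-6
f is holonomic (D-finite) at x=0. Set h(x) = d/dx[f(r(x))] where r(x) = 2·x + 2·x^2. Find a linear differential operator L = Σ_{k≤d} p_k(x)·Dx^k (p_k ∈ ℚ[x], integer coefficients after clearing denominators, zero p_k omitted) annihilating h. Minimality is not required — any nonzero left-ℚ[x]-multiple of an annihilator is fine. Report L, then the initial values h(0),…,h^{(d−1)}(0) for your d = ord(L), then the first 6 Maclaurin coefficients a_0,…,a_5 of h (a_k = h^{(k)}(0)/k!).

L = (-2 + 72·x + 288·x^2 + 432·x^3 + 216·x^4) + (1 + 2·x + 36·x^2 + 144·x^3 + 180·x^4 + 72·x^5)·Dx  (order 1).
h: a_k = -12, -24, 432, 1728, -13392, -92448, …
ICs: h(0) = -12.

f: a_k = 0, -6, 0, 18, 0, -486/5, …
Change of var in L_f (x↦r) gives L₀.
Derive L from L₀ (diff closure).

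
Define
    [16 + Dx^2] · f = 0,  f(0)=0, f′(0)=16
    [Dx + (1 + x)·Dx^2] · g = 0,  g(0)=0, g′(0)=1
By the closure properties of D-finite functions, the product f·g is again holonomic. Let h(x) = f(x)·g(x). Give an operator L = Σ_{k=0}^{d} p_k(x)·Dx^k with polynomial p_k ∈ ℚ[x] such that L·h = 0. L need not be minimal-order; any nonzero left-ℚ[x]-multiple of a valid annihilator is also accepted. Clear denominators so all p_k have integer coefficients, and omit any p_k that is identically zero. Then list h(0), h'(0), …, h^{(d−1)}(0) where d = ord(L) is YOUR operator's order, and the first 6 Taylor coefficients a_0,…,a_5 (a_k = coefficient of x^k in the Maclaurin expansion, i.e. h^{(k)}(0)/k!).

L = (15072 + 62976·x + 97024·x^2 + 65536·x^3 + 16384·x^4) + (1984 + 6080·x + 6144·x^2 + 2048·x^3)·Dx + (1950 + 8000·x + 12192·x^2 + 8192·x^3 + 2048·x^4)·Dx^2 + (124 + 380·x + 384·x^2 + 128·x^3)·Dx^3 + (63 + 254·x + 383·x^2 + 256·x^3 + 64·x^4)·Dx^4  (order 4).
h: a_k = 0, 0, 16, -8, -112/3, 52/3, …
ICs: h(0) = 0, h′(0) = 0, h′′(0) = 32, h′′′(0) = -48.

f: a_k = 0, 16, 0, -128/3, 0, 512/15, …
g: a_k = 0, 1, -1/2, 1/3, -1/4, 1/5, …
f·g: L₀ = L_f ⊗_s L_g, ord ≤ 2·2.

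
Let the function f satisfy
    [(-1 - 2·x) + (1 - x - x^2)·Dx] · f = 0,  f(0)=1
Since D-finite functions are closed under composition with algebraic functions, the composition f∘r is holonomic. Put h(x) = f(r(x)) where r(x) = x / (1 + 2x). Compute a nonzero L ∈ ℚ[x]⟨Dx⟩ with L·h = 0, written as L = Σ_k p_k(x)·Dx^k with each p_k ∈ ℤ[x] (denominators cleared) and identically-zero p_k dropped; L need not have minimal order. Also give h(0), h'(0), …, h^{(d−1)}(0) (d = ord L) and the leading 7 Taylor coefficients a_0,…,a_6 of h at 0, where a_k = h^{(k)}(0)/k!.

f: a_k = 1, 1, 2, 3, 5, 8, 13, …
f∘r: x↦r, Dx↦Dx/r' in L_f ⇒ L₀.
L = (-1 - 4·x) + (1 + 5·x + 7·x^2 + 2·x^3)·Dx  (order 1).
h: a_k = 1, 1, 0, -1, 3, -8, 21, …
ICs: h(0) = 1.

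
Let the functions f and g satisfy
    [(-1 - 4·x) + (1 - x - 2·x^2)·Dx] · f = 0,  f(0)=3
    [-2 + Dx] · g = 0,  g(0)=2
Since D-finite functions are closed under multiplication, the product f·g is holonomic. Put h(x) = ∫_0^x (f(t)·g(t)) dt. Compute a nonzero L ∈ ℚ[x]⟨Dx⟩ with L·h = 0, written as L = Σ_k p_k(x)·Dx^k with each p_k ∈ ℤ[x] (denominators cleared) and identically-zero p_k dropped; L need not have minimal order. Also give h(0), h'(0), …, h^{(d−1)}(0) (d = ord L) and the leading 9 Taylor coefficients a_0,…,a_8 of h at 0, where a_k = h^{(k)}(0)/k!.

L = (3 + 2·x - 4·x^2)·Dx + (-1 + x + 2·x^2)·Dx^2  (order 2).
h: a_k = 0, 6, 9, 14, 43/2, 174/5, 869/15, 10442/105, 24351/140, …
ICs: h(0) = 0, h′(0) = 6.

f: a_k = 3, 3, 9, 15, 33, 63, 129, 255, 513, …
g: a_k = 2, 4, 4, 8/3, 4/3, 8/15, 8/45, 16/315, 4/315, …
f·g: L₀ = L_f ⊗_s L_g, ord ≤ 1·1.
∫: right-multiply L₀ by Dx.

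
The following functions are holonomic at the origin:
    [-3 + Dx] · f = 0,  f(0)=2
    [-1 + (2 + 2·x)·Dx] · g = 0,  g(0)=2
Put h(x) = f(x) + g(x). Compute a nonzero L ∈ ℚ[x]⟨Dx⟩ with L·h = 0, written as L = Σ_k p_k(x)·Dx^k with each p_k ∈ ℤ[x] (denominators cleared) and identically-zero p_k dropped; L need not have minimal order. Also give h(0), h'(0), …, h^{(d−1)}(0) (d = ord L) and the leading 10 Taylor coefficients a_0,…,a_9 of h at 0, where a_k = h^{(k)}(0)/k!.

f: a_k = 2, 6, 9, 9, 27/4, 81/20, 81/40, 243/280, 729/2240, 243/2240, …
g: a_k = 2, 1, -1/4, 1/8, -5/64, 7/128, -21/512, 33/1024, -429/16384, 715/32768, …
L₀ := lclm(L_f,L_g); ord L₀ ≤ 1+1.
L = (21 + 18·x) + (-37 - 72·x - 36·x^2)·Dx + (10 + 22·x + 12·x^2)·Dx^2  (order 2).
h: a_k = 4, 7, 35/4, 73/8, 427/64, 2627/640, 5079/2560, 32259/35840, 171609/573440, 149441/1146880, …
ICs: h(0) = 4, h′(0) = 7.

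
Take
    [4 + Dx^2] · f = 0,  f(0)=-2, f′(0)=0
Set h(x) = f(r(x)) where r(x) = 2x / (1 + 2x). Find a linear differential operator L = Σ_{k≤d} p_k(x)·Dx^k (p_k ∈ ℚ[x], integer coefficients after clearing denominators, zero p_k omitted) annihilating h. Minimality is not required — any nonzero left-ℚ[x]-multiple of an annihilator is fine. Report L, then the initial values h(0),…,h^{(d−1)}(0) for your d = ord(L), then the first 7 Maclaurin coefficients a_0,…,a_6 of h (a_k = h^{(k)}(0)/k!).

f: a_k = -2, 0, 4, 0, -4/3, 0, 8/45, …
Change of var in L_f (x↦r) gives L₀.
L = 16 + (4 + 24·x + 48·x^2 + 32·x^3)·Dx + (1 + 8·x + 24·x^2 + 32·x^3 + 16·x^4)·Dx^2  (order 2).
h: a_k = -2, 0, 16, -64, 512/3, -1024/3, 19712/45, …
ICs: h(0) = -2, h′(0) = 0.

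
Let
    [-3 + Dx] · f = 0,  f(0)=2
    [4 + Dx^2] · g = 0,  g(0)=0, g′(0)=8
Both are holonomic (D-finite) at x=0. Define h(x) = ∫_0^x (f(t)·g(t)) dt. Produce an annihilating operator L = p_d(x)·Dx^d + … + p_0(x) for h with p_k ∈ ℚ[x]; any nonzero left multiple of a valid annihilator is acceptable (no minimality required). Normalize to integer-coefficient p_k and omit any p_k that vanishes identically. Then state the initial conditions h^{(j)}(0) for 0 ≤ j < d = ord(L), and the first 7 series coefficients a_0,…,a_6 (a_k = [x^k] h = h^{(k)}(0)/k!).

f: a_k = 2, 6, 9, 9, 27/4, 81/20, 81/40, …
g: a_k = 0, 8, 0, -16/3, 0, 16/15, 0, …
f·g: L₀ = L_f ⊗_s L_g, ord ≤ 1·2.
h=∫h₀ ⇒ L = L₀·Dx.
L = 13·Dx - 6·Dx^2 + Dx^3  (order 3).
h: a_k = 0, 0, 8, 16, 46/3, 8, 61/45, …
ICs: h(0) = 0, h′(0) = 0, h′′(0) = 16.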